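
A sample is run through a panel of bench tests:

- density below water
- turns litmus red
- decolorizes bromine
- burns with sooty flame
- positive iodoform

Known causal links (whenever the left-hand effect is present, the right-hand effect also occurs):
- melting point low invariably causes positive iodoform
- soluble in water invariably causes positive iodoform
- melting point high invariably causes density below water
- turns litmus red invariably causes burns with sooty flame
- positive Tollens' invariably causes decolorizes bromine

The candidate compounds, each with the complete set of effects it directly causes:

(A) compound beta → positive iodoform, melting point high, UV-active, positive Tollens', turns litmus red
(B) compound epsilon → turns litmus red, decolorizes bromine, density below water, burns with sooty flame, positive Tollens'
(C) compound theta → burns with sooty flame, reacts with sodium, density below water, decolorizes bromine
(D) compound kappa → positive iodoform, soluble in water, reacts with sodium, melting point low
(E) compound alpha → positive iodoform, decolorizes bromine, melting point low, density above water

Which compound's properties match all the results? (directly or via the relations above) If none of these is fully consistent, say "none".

Per-candidate check:
(A) compound beta — accounts for every observation (density below water by melting point high → density below water)
(B) compound epsilon — does not account for positive iodoform
(C) compound theta — does not account for turns litmus red, positive iodoform
(D) compound kappa — does not account for density below water, turns litmus red, decolorizes bromine, burns with sooty flame
(E) compound alpha — density below water NO; turns litmus red NO; decolorizes bromine yes; burns with sooty flame NO; positive iodoform yes
Only (A) is consistent with every observation.

A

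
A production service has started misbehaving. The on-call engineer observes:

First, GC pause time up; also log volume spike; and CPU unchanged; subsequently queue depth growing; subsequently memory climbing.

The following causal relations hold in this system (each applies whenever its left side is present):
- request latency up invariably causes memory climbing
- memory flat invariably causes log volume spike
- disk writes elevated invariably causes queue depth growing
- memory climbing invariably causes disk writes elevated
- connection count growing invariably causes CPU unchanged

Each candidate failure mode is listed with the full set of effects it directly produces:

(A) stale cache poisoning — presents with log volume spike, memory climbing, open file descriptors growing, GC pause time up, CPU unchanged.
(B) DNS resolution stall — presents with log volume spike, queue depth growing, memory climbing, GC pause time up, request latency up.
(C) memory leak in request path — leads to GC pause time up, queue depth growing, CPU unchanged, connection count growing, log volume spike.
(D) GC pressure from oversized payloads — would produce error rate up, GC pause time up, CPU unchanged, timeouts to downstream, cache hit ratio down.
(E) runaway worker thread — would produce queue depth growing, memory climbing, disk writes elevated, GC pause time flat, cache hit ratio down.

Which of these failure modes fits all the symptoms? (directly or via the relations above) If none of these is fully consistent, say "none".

A

For each candidate, compare predicted effects to what was observed:
(A) stale cache poisoning — GC pause time up +; log volume spike +; CPU unchanged +; queue depth growing + (through memory climbing → disk writes elevated → queue depth growing); memory climbing +
(B) DNS resolution stall — GC pause time up +; log volume spike +; CPU unchanged -; queue depth growing +; memory climbing +
(C) memory leak in request path — does not account for memory climbing
(D) GC pressure from oversized payloads — GC pause time up +; log volume spike -; CPU unchanged +; queue depth growing -; memory climbing -
(E) runaway worker thread — GC pause time up -; log volume spike -; CPU unchanged -; queue depth growing +; memory climbing +
(A) alone accounts for all the evidence.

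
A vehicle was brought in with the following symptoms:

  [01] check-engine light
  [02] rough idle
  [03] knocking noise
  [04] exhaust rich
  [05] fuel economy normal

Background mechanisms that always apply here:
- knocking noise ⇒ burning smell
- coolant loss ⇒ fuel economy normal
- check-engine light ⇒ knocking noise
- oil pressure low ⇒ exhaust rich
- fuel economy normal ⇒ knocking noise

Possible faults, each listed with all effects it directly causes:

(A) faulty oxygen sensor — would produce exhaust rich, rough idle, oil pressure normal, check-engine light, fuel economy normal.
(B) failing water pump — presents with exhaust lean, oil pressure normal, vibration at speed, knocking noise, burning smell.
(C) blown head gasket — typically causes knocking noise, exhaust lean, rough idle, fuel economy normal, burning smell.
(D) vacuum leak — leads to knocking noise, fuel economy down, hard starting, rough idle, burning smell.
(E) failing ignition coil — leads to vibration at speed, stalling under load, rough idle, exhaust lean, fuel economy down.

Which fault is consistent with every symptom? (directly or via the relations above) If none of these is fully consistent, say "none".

Testing each hypothesis:
(A) faulty oxygen sensor — check-engine light match; rough idle match; knocking noise match (through fuel economy normal → knocking noise); exhaust rich match; fuel economy normal match
(B) failing water pump — check-engine light miss; rough idle miss; knocking noise match; exhaust rich miss; fuel economy normal miss
(C) blown head gasket — check-engine light miss; rough idle match; knocking noise match; exhaust rich miss; fuel economy normal match
(D) vacuum leak — fails on check-engine light, exhaust rich, fuel economy normal (predicts fuel economy down, not fuel economy normal)
(E) failing ignition coil — check-engine light miss; rough idle match; knocking noise miss; exhaust rich miss; fuel economy normal miss
(A) alone accounts for all the evidence.

A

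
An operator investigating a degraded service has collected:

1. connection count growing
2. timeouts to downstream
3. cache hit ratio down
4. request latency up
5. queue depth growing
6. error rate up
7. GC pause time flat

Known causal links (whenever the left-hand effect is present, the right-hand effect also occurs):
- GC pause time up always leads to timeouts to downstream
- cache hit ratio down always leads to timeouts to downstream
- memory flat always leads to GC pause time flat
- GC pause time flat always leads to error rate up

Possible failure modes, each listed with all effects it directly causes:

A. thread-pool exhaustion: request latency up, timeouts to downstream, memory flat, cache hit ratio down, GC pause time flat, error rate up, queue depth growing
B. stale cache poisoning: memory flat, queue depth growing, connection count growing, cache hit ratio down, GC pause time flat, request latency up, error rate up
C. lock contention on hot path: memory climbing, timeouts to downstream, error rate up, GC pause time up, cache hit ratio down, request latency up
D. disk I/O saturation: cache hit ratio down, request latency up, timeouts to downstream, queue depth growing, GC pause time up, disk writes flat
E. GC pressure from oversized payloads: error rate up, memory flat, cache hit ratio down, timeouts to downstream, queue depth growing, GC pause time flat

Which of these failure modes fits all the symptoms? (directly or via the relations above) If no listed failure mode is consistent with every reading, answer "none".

B

For each candidate, compare predicted effects to what was observed:
(A) thread-pool exhaustion — connection count growing miss; timeouts to downstream match; cache hit ratio down match; request latency up match; queue depth growing match; error rate up match; GC pause time flat match
(B) stale cache poisoning — connection count growing match; timeouts to downstream match (through cache hit ratio down → timeouts to downstream); cache hit ratio down match; request latency up match; queue depth growing match; error rate up match; GC pause time flat match
(C) lock contention on hot path — connection count growing miss; timeouts to downstream match; cache hit ratio down match; request latency up match; queue depth growing miss; error rate up match; GC pause time flat miss
(D) disk I/O saturation — connection count growing miss; timeouts to downstream match; cache hit ratio down match; request latency up match; queue depth growing match; error rate up miss; GC pause time flat miss
(E) GC pressure from oversized payloads — connection count growing miss; timeouts to downstream match; cache hit ratio down match; request latency up miss; queue depth growing match; error rate up match; GC pause time flat match
(B) is the only candidate with no mismatches.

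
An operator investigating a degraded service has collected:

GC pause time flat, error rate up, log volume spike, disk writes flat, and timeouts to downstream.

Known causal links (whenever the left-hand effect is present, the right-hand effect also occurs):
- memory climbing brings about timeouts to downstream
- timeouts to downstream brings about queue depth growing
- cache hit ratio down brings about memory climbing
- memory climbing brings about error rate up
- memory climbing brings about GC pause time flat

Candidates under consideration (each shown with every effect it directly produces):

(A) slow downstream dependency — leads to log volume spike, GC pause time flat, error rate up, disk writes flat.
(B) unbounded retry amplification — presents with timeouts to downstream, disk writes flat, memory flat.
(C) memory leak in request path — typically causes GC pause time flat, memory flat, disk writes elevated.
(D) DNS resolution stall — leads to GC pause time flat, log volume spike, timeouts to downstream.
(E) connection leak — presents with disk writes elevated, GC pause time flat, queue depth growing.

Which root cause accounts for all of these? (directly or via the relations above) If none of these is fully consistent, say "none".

Checking each candidate against the observations:
(A) slow downstream dependency — GC pause time flat match; error rate up match; log volume spike match; disk writes flat match; timeouts to downstream miss
(B) unbounded retry amplification — GC pause time flat miss; error rate up miss; log volume spike miss; disk writes flat match; timeouts to downstream match
(C) memory leak in request path — fails on error rate up, log volume spike, disk writes flat, timeouts to downstream (predicts disk writes elevated, not disk writes flat)
(D) DNS resolution stall — does not account for error rate up, disk writes flat
(E) connection leak — fails on error rate up, log volume spike, disk writes flat, timeouts to downstream (predicts disk writes elevated, not disk writes flat)
No candidate is consistent with all observations.

none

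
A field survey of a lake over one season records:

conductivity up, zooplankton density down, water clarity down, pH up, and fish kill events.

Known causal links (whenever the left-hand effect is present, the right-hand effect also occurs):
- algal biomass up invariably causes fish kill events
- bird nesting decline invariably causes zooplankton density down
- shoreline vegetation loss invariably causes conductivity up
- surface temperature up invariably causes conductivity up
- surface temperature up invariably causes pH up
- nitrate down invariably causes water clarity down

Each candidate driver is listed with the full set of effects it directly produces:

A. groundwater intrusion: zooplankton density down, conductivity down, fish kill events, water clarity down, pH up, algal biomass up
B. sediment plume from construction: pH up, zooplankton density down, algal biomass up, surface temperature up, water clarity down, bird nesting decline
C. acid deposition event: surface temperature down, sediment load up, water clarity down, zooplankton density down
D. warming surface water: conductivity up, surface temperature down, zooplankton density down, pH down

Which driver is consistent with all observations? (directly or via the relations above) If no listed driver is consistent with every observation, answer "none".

B

For each candidate, compare predicted effects to what was observed:
(A) groundwater intrusion — fails on conductivity up (predicts conductivity down, not conductivity up)
(B) sediment plume from construction — accounts for every observation (conductivity up via surface temperature up → conductivity up)
(C) acid deposition event — conductivity up NO; zooplankton density down yes; water clarity down yes; pH up NO; fish kill events NO
(D) warming surface water — fails on water clarity down, pH up, fish kill events (predicts pH down, not pH up)
(B) is the only candidate with no mismatches.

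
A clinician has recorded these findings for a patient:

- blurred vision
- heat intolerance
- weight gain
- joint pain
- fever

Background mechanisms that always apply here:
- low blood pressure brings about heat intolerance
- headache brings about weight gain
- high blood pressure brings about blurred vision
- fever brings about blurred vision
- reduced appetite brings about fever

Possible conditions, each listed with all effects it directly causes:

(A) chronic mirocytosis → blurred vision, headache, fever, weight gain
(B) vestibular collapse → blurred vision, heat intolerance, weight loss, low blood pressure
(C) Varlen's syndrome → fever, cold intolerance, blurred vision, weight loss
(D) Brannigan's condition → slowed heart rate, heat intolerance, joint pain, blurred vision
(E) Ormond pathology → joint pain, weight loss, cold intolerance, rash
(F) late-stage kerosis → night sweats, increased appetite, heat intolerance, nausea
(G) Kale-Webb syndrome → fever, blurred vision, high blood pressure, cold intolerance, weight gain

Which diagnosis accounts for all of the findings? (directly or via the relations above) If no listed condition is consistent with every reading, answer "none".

none

Testing each hypothesis:
(A) chronic mirocytosis — does not account for heat intolerance, joint pain
(B) vestibular collapse — blurred vision yes; heat intolerance yes; weight gain NO; joint pain NO; fever NO
(C) Varlen's syndrome — blurred vision yes; heat intolerance NO; weight gain NO; joint pain NO; fever yes
(D) Brannigan's condition — blurred vision yes; heat intolerance yes; weight gain NO; joint pain yes; fever NO
(E) Ormond pathology — blurred vision NO; heat intolerance NO; weight gain NO; joint pain yes; fever NO
(F) late-stage kerosis — does not account for blurred vision, weight gain, joint pain, fever
(G) Kale-Webb syndrome — blurred vision yes; heat intolerance NO; weight gain yes; joint pain NO; fever yes
Every candidate fails on at least one observation.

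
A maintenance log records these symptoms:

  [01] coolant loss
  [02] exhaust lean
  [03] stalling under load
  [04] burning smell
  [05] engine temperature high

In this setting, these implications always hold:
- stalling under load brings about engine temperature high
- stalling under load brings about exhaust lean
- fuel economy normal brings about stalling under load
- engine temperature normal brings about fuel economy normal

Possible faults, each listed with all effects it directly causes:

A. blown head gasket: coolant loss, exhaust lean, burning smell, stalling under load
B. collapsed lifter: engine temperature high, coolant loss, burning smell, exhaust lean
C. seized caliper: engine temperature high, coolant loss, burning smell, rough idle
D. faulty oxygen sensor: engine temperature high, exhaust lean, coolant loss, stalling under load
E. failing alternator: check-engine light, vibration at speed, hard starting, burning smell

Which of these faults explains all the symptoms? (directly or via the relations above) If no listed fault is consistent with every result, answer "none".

A

For each candidate, compare predicted effects to what was observed:
(A) blown head gasket — coolant loss yes; exhaust lean yes; stalling under load yes; burning smell yes; engine temperature high yes (through stalling under load → engine temperature high)
(B) collapsed lifter — does not account for stalling under load
(C) seized caliper — does not account for exhaust lean, stalling under load
(D) faulty oxygen sensor — does not account for burning smell
(E) failing alternator — does not account for coolant loss, exhaust lean, stalling under load, engine temperature high
(A) alone accounts for all the evidence.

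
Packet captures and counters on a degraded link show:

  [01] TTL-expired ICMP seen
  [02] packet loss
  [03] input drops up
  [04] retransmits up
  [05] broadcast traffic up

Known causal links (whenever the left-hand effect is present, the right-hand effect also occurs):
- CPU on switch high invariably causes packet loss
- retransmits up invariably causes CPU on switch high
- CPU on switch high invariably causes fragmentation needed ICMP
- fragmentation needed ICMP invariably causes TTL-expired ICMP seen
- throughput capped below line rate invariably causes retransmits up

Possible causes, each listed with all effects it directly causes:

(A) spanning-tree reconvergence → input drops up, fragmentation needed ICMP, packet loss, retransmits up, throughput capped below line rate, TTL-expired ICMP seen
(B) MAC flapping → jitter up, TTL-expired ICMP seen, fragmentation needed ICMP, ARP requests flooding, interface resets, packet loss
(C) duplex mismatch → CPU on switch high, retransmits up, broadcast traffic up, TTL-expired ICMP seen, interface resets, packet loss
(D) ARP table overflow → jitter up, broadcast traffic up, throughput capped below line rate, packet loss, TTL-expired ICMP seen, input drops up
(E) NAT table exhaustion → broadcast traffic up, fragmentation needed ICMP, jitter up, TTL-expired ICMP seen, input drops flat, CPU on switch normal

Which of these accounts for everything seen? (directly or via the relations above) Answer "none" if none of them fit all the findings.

For each candidate, compare predicted effects to what was observed:
(A) spanning-tree reconvergence — TTL-expired ICMP seen yes; packet loss yes; input drops up yes; retransmits up yes; broadcast traffic up NO
(B) MAC flapping — does not account for input drops up, retransmits up, broadcast traffic up
(C) duplex mismatch — TTL-expired ICMP seen yes; packet loss yes; input drops up NO; retransmits up yes; broadcast traffic up yes
(D) ARP table overflow — accounts for every observation (retransmits up by throughput capped below line rate → retransmits up)
(E) NAT table exhaustion — TTL-expired ICMP seen yes; packet loss NO; input drops up NO; retransmits up NO; broadcast traffic up yes
(D) is the only candidate with no mismatches.

D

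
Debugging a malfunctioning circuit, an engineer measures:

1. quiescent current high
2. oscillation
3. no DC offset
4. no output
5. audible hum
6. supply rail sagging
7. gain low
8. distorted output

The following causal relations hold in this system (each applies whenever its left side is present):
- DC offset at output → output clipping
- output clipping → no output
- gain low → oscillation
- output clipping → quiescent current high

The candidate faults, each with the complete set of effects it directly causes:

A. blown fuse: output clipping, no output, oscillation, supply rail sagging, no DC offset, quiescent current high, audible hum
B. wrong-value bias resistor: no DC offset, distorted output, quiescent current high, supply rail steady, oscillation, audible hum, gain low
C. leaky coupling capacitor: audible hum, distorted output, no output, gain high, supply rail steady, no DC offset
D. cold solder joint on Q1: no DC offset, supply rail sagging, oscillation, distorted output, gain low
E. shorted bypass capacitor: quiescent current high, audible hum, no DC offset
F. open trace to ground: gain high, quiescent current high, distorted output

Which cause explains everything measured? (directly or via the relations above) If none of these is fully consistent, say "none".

none

Testing each hypothesis:
(A) blown fuse — does not account for gain low, distorted output
(B) wrong-value bias resistor — fails on no output, supply rail sagging (predicts supply rail steady, not supply rail sagging)
(C) leaky coupling capacitor — quiescent current high ✗; oscillation ✗; no DC offset ✓; no output ✓; audible hum ✓; supply rail sagging ✗; gain low ✗; distorted output ✓
(D) cold solder joint on Q1 — quiescent current high ✗; oscillation ✓; no DC offset ✓; no output ✗; audible hum ✗; supply rail sagging ✓; gain low ✓; distorted output ✓
(E) shorted bypass capacitor — does not account for oscillation, no output, supply rail sagging, gain low, distorted output
(F) open trace to ground — fails on oscillation, no DC offset, no output, audible hum, supply rail sagging, gain low (predicts gain high, not gain low)
Every candidate fails on at least one observation.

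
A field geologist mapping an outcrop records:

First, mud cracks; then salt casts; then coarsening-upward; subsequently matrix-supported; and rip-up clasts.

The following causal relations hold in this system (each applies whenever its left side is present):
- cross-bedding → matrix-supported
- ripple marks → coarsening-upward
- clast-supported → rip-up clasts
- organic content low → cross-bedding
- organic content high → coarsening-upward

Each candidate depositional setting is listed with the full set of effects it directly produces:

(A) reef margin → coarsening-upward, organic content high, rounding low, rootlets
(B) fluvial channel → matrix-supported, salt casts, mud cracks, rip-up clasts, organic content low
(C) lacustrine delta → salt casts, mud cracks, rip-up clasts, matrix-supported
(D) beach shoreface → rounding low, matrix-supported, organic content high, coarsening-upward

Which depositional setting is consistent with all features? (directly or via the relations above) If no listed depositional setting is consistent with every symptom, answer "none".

Per-candidate check:
(A) reef margin — does not account for mud cracks, salt casts, matrix-supported, rip-up clasts
(B) fluvial channel — mud cracks ✓; salt casts ✓; coarsening-upward ✗; matrix-supported ✓; rip-up clasts ✓
(C) lacustrine delta — mud cracks ✓; salt casts ✓; coarsening-upward ✗; matrix-supported ✓; rip-up clasts ✓
(D) beach shoreface — does not account for mud cracks, salt casts, rip-up clasts
No candidate is consistent with all observations.

none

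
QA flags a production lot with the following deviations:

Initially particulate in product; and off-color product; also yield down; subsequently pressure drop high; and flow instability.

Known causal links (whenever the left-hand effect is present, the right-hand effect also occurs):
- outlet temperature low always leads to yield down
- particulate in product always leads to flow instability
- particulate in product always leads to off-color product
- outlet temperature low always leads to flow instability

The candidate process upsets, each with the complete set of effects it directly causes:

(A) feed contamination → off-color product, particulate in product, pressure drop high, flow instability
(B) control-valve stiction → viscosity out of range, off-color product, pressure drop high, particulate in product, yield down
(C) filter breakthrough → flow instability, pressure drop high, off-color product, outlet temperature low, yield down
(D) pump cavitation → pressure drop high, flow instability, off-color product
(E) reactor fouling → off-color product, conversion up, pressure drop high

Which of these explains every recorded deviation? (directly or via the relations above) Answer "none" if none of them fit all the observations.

For each candidate, compare predicted effects to what was observed:
(A) feed contamination — particulate in product ✓; off-color product ✓; yield down ✗; pressure drop high ✓; flow instability ✓
(B) control-valve stiction — accounts for every observation (flow instability by particulate in product → flow instability)
(C) filter breakthrough — particulate in product ✗; off-color product ✓; yield down ✓; pressure drop high ✓; flow instability ✓
(D) pump cavitation — particulate in product ✗; off-color product ✓; yield down ✗; pressure drop high ✓; flow instability ✓
(E) reactor fouling — particulate in product ✗; off-color product ✓; yield down ✗; pressure drop high ✓; flow instability ✗
(B) alone accounts for all the evidence.

B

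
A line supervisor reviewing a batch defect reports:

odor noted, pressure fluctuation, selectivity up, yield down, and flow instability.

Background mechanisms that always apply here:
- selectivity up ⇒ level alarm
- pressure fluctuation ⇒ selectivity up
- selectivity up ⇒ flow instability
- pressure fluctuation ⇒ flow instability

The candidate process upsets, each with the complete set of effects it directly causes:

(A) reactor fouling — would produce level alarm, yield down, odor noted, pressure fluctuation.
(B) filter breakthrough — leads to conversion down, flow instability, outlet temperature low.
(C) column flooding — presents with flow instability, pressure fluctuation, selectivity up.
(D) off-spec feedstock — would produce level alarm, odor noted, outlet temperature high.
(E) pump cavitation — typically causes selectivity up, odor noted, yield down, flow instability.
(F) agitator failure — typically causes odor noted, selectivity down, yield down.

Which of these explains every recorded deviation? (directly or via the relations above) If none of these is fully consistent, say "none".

Testing each hypothesis:
(A) reactor fouling — accounts for every observation (selectivity up by pressure fluctuation → selectivity up)
(B) filter breakthrough — odor noted -; pressure fluctuation -; selectivity up -; yield down -; flow instability +
(C) column flooding — does not account for odor noted, yield down
(D) off-spec feedstock — odor noted +; pressure fluctuation -; selectivity up -; yield down -; flow instability -
(E) pump cavitation — odor noted +; pressure fluctuation -; selectivity up +; yield down +; flow instability +
(F) agitator failure — fails on pressure fluctuation, selectivity up, flow instability (predicts selectivity down, not selectivity up)
(A) is the only candidate with no mismatches.

A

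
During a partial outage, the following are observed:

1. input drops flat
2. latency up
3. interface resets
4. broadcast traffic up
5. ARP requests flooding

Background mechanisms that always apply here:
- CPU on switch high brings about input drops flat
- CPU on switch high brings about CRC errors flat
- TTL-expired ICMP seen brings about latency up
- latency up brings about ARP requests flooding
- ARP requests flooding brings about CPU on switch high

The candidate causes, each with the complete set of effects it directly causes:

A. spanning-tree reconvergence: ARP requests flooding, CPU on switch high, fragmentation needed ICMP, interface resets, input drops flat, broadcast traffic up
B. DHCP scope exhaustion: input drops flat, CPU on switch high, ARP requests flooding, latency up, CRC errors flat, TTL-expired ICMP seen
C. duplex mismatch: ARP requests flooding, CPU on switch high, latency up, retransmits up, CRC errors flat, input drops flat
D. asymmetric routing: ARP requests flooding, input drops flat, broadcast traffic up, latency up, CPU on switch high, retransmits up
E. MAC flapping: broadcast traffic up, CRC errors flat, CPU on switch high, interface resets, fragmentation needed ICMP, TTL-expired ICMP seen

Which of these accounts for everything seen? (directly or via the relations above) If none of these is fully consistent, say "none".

Checking each candidate against the observations:
(A) spanning-tree reconvergence — does not account for latency up
(B) DHCP scope exhaustion — does not account for interface resets, broadcast traffic up
(C) duplex mismatch — does not account for interface resets, broadcast traffic up
(D) asymmetric routing — input drops flat match; latency up match; interface resets miss; broadcast traffic up match; ARP requests flooding match
(E) MAC flapping — input drops flat match (through CPU on switch high → input drops flat); latency up match (through TTL-expired ICMP seen → latency up); interface resets match; broadcast traffic up match; ARP requests flooding match (through TTL-expired ICMP seen → latency up → ARP requests flooding)
(E) alone accounts for all the evidence.

E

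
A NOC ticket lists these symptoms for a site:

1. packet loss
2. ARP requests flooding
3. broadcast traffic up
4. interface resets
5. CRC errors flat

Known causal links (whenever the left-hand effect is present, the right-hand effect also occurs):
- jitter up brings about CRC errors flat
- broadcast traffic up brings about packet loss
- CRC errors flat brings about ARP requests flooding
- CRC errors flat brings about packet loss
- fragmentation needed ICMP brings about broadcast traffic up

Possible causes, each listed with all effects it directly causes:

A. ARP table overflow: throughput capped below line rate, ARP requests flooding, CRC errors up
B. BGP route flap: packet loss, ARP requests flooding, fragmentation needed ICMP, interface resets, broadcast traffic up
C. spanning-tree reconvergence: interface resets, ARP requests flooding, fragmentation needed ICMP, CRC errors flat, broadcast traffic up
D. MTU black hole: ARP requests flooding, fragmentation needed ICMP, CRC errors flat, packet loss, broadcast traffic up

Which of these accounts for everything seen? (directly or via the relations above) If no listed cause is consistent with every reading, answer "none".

C

For each candidate, compare predicted effects to what was observed:
(A) ARP table overflow — fails on packet loss, broadcast traffic up, interface resets, CRC errors flat (predicts CRC errors up, not CRC errors flat)
(B) BGP route flap — packet loss ✓; ARP requests flooding ✓; broadcast traffic up ✓; interface resets ✓; CRC errors flat ✗
(C) spanning-tree reconvergence — accounts for every observation (packet loss by CRC errors flat → packet loss)
(D) MTU black hole — does not account for interface resets
(C) alone accounts for all the evidence.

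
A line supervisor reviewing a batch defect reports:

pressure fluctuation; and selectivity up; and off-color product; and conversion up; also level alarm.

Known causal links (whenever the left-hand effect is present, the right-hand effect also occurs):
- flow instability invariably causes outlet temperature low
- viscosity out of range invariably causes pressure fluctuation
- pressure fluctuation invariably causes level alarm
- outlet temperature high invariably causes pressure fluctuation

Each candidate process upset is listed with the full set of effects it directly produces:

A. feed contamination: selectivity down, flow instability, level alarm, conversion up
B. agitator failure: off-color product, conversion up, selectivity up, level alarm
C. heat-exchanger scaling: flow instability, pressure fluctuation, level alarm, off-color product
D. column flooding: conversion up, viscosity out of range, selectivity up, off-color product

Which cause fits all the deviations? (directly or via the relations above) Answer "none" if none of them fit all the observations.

Per-candidate check:
(A) feed contamination — pressure fluctuation -; selectivity up -; off-color product -; conversion up +; level alarm +
(B) agitator failure — does not account for pressure fluctuation
(C) heat-exchanger scaling — pressure fluctuation +; selectivity up -; off-color product +; conversion up -; level alarm +
(D) column flooding — accounts for every observation (pressure fluctuation by viscosity out of range → pressure fluctuation)
(D) alone accounts for all the evidence.

D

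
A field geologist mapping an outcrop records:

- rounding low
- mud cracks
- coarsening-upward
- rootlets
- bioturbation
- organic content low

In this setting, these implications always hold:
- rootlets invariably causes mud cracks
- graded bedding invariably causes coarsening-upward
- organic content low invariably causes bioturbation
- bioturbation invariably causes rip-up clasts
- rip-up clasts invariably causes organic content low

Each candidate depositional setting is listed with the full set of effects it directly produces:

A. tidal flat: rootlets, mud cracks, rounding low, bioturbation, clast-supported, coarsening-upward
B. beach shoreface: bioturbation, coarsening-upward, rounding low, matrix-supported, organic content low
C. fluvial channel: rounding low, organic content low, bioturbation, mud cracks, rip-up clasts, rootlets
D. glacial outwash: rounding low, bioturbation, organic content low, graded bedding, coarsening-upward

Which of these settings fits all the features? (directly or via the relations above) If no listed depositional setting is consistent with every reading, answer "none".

A

Checking each candidate against the observations:
(A) tidal flat — rounding low +; mud cracks +; coarsening-upward +; rootlets +; bioturbation +; organic content low + (via bioturbation → rip-up clasts → organic content low)
(B) beach shoreface — does not account for mud cracks, rootlets
(C) fluvial channel — rounding low +; mud cracks +; coarsening-upward -; rootlets +; bioturbation +; organic content low +
(D) glacial outwash — does not account for mud cracks, rootlets
(A) alone accounts for all the evidence.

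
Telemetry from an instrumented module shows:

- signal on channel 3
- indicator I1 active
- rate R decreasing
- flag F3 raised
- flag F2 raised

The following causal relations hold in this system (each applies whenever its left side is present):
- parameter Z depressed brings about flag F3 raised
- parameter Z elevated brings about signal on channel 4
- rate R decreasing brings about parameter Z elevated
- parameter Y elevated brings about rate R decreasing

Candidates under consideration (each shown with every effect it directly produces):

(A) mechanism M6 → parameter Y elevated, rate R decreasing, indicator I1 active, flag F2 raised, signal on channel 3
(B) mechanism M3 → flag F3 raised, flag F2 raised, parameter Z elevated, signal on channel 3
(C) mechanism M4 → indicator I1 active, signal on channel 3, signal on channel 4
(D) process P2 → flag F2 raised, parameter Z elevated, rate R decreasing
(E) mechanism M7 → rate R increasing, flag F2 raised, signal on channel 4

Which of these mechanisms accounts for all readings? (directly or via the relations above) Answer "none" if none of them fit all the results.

Per-candidate check:
(A) mechanism M6 — does not account for flag F3 raised
(B) mechanism M3 — signal on channel 3 ✓; indicator I1 active ✗; rate R decreasing ✗; flag F3 raised ✓; flag F2 raised ✓
(C) mechanism M4 — does not account for rate R decreasing, flag F3 raised, flag F2 raised
(D) process P2 — signal on channel 3 ✗; indicator I1 active ✗; rate R decreasing ✓; flag F3 raised ✗; flag F2 raised ✓
(E) mechanism M7 — signal on channel 3 ✗; indicator I1 active ✗; rate R decreasing ✗; flag F3 raised ✗; flag F2 raised ✓
Every candidate fails on at least one observation.

none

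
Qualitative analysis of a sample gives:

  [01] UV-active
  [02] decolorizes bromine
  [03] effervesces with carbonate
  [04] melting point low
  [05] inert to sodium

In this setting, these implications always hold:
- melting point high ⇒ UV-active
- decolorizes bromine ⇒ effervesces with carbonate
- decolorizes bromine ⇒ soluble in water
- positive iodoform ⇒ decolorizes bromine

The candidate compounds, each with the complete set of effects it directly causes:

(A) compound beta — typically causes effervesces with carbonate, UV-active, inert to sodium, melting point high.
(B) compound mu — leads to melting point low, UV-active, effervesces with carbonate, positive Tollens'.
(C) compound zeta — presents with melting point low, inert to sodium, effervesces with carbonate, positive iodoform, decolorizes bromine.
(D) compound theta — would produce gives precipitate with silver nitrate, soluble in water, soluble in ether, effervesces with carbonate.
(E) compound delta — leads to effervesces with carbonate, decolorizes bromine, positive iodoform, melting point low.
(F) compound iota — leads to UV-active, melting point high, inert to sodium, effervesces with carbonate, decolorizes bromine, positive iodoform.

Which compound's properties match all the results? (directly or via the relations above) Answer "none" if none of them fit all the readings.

none

Testing each hypothesis:
(A) compound beta — UV-active yes; decolorizes bromine NO; effervesces with carbonate yes; melting point low NO; inert to sodium yes
(B) compound mu — UV-active yes; decolorizes bromine NO; effervesces with carbonate yes; melting point low yes; inert to sodium NO
(C) compound zeta — UV-active NO; decolorizes bromine yes; effervesces with carbonate yes; melting point low yes; inert to sodium yes
(D) compound theta — does not account for UV-active, decolorizes bromine, melting point low, inert to sodium
(E) compound delta — UV-active NO; decolorizes bromine yes; effervesces with carbonate yes; melting point low yes; inert to sodium NO
(F) compound iota — UV-active yes; decolorizes bromine yes; effervesces with carbonate yes; melting point low NO; inert to sodium yes
No candidate is consistent with all observations.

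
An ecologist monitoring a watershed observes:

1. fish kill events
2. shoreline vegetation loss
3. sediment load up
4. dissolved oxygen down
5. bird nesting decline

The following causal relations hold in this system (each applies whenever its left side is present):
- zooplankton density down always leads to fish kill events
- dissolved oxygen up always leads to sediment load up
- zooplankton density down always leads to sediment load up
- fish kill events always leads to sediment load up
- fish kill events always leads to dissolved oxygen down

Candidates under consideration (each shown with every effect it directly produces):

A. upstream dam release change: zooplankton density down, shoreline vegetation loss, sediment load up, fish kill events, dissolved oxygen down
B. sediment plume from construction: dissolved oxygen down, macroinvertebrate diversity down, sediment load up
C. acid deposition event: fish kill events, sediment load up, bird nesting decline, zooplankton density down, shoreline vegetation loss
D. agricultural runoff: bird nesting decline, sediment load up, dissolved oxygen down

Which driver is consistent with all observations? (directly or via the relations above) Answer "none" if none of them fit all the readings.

C

Checking each candidate against the observations:
(A) upstream dam release change — fish kill events yes; shoreline vegetation loss yes; sediment load up yes; dissolved oxygen down yes; bird nesting decline NO
(B) sediment plume from construction — fish kill events NO; shoreline vegetation loss NO; sediment load up yes; dissolved oxygen down yes; bird nesting decline NO
(C) acid deposition event — fish kill events yes; shoreline vegetation loss yes; sediment load up yes; dissolved oxygen down yes (through fish kill events → dissolved oxygen down); bird nesting decline yes
(D) agricultural runoff — does not account for fish kill events, shoreline vegetation loss
(C) alone accounts for all the evidence.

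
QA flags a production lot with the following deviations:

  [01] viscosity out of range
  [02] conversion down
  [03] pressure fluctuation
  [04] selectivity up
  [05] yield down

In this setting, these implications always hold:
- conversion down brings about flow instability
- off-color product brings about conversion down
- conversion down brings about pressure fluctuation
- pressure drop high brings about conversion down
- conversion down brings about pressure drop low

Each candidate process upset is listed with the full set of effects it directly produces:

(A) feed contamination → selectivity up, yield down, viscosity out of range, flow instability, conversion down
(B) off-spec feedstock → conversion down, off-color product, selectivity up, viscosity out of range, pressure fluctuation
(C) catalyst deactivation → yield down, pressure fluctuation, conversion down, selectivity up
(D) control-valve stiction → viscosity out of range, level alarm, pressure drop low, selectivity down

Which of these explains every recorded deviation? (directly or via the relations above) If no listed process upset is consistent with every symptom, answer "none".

A

For each candidate, compare predicted effects to what was observed:
(A) feed contamination — viscosity out of range yes; conversion down yes; pressure fluctuation yes (via conversion down → pressure fluctuation); selectivity up yes; yield down yes
(B) off-spec feedstock — viscosity out of range yes; conversion down yes; pressure fluctuation yes; selectivity up yes; yield down NO
(C) catalyst deactivation — does not account for viscosity out of range
(D) control-valve stiction — viscosity out of range yes; conversion down NO; pressure fluctuation NO; selectivity up NO; yield down NO
Only (A) is consistent with every observation.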